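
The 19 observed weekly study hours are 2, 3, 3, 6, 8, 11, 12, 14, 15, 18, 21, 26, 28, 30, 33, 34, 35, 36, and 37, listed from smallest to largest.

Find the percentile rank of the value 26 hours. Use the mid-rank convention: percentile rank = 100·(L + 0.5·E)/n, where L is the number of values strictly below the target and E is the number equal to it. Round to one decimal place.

60.5

Count below 26: L = 11; count equal: E = 1; n = 19.
Percentile rank = 100·(11 + 0.5·1)/19 = 100·11.5/19 = 60.53.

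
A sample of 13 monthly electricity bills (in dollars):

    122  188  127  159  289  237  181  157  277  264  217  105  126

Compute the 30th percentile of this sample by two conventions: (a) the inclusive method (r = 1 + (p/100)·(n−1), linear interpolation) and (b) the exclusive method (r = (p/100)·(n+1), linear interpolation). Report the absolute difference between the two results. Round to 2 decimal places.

12.00

Sorted: 105, 122, 126, 127, 157, 159, 181, 188, 217, 237, 264, 277, 289.
n = 13.
(a) r = 4.6; between ranks 4 (127) and 5 (157): 145.
(b) r = 4.2; between ranks 4 (127) and 5 (157): 133.
|145 − 133| = 12.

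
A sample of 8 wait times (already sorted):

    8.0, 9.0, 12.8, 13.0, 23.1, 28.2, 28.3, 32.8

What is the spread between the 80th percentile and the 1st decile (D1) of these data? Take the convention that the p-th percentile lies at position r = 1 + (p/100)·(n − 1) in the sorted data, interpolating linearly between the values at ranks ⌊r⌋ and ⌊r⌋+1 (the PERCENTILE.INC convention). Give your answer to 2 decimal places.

n = 8.
P10: r = 1.7; ranks 1–2 are 8.0, 9.0; interpolating gives 8.7.
P80: r = 6.6; ranks 6–7 are 28.2, 28.3; interpolating gives 28.26.
Difference: 28.26 − 8.7 = 19.56.

19.56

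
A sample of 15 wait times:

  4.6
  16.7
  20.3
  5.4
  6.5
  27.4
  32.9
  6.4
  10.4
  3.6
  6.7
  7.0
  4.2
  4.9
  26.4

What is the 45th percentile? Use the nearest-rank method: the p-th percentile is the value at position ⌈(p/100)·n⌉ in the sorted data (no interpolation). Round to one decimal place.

6.5

Sorted: 3.6, 4.2, 4.6, 4.9, 5.4, 6.4, 6.5, 6.7, 7.0, 10.4, 16.7, 20.3, 26.4, 27.4, 32.9.
n = 15.
Position = ⌈45/100 · 15⌉ = ⌈6.75⌉ = 7.
The value at rank 7 is 6.5.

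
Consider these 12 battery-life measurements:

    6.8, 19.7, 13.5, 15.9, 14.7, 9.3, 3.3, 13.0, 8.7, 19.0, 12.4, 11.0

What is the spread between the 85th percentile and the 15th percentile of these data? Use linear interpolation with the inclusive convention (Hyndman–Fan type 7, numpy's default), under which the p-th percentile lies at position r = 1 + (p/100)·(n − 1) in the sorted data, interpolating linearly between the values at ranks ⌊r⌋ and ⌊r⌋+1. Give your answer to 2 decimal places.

Sorted: 3.3, 6.8, 8.7, 9.3, 11.0, 12.4, 13.0, 13.5, 14.7, 15.9, 19.0, 19.7.
n = 12.
P15: r = 2.65; ranks 2–3 are 6.8, 8.7; interpolating gives 8.035.
P85: r = 10.35; ranks 10–11 are 15.9, 19.0; interpolating gives 16.985.
Difference: 16.985 − 8.035 = 8.95.

8.95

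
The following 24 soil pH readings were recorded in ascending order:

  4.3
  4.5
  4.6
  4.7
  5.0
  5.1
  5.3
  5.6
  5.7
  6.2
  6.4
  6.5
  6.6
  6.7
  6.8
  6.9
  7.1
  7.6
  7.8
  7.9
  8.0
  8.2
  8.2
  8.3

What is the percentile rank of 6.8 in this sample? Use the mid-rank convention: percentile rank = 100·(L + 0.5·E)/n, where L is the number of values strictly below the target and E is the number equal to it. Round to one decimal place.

60.4

Count below 6.8: L = 14; count equal: E = 1; n = 24.
Percentile rank = 100·(14 + 0.5·1)/24 = 100·14.5/24 = 60.42.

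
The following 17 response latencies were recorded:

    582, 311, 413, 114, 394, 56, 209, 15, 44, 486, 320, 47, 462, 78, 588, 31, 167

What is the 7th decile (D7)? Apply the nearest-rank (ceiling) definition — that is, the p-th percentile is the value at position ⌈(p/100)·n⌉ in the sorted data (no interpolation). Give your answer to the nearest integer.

Sorted: 15, 31, 44, 47, 56, 78, 114, 167, 209, 311, 320, 394, 413, 462, 486, 582, 588.
n = 17.
Position = ⌈70/100 · 17⌉ = ⌈11.9⌉ = 12.
The value at rank 12 is 394.

394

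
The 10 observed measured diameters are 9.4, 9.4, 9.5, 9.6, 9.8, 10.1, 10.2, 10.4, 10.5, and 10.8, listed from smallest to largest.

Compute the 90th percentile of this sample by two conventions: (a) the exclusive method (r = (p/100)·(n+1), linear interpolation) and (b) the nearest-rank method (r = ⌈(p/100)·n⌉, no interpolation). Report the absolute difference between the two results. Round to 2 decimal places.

n = 10.
(a) r = 9.9; between ranks 9 (10.5) and 10 (10.8): 10.77.
(b) the nearest-rank method: rank 9 → 10.5.
|10.77 − 10.5| = 0.27.

0.27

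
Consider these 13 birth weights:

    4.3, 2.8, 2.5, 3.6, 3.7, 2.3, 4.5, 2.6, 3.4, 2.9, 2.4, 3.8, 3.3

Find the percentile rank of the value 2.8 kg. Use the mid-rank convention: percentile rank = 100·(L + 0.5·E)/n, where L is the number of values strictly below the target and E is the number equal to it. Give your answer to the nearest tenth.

Sorted: 2.3, 2.4, 2.5, 2.6, 2.8, 2.9, 3.3, 3.4, 3.6, 3.7, 3.8, 4.3, 4.5.
Count below 2.8: L = 4; count equal: E = 1; n = 13.
Percentile rank = 100·(4 + 0.5·1)/13 = 100·4.5/13 = 34.62.

34.6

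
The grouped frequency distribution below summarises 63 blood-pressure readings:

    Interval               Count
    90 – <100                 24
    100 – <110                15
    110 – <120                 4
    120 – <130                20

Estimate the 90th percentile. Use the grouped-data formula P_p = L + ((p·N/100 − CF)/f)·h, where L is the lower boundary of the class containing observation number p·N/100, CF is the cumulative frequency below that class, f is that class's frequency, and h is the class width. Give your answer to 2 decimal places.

126.85

N = 63; target position k = 90/100 · 63 = 56.7.
Cumulative frequencies: 24, 39, 43, 63.
Observation 56.7 falls in the class 120 – <130.
L = 120, CF = 43, f = 20, h = 10.
P90 = 120 + ((56.7 − 43)/20)·10 = 120 + 6.85 = 126.85.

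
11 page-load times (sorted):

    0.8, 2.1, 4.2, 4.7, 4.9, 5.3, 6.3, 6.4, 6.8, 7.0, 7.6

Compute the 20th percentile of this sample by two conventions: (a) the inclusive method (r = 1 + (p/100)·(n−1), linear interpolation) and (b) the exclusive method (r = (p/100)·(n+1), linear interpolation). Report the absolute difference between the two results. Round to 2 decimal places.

n = 11.
(a) r = 3 → value at rank 3 = 4.2.
(b) r = 2.4; between ranks 2 (2.1) and 3 (4.2): 2.94.
|4.2 − 2.94| = 1.26.

1.26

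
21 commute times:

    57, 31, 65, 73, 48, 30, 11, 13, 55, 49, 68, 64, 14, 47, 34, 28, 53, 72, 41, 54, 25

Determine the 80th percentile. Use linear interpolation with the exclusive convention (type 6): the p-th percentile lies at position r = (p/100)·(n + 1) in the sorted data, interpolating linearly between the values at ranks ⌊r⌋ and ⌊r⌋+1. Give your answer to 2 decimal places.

Sorted: 11, 13, 14, 25, 28, 30, 31, 34, 41, 47, 48, 49, 53, 54, 55, 57, 64, 65, 68, 72, 73.
n = 21.
r = (80/100)·(21 + 1) = 17.6.
Rank 17 is 64 and rank 18 is 65.
Interpolate: 64 + 0.6·(65 − 64) = 64 + 0.6·1 = 64.6.

64.60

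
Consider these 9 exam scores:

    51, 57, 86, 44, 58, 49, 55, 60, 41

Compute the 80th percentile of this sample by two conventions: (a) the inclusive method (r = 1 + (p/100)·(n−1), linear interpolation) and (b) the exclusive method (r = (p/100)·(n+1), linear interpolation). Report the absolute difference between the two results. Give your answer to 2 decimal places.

1.20

Sorted: 41, 44, 49, 51, 55, 57, 58, 60, 86.
n = 9.
(a) r = 7.4; between ranks 7 (58) and 8 (60): 58.8.
(b) r = 8 → value at rank 8 = 60.
|58.8 − 60| = 1.2.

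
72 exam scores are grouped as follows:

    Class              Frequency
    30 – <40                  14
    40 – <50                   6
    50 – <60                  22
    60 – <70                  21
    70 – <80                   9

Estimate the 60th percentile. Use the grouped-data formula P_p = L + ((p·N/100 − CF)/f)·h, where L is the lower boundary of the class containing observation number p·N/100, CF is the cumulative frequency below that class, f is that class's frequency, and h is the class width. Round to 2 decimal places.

60.57

N = 72; target position k = 60/100 · 72 = 43.2.
Cumulative frequencies: 14, 20, 42, 63, 72.
Observation 43.2 falls in the class 60 – <70.
L = 60, CF = 42, f = 21, h = 10.
P60 = 60 + ((43.2 − 42)/21)·10 = 60 + 0.571429 = 60.5714.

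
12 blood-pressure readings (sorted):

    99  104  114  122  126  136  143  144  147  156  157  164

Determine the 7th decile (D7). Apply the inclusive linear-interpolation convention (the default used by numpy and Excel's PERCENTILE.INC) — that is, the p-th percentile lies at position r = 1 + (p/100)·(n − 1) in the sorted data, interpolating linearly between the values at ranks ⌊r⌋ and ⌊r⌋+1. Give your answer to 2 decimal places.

146.10

n = 12.
r = 1 + (70/100)·(12 − 1) = 1 + 7.7 = 8.7.
Rank 8 is 144 and rank 9 is 147.
Interpolate: 144 + 0.7·(147 − 144) = 144 + 0.7·3 = 146.1.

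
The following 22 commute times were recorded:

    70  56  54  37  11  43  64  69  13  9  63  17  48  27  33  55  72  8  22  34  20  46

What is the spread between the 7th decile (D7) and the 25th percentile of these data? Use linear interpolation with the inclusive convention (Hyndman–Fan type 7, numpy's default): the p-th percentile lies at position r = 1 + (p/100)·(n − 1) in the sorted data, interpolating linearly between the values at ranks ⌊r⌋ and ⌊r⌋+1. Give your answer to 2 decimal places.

34.20

Sorted: 8, 9, 11, 13, 17, 20, 22, 27, 33, 34, 37, 43, 46, 48, 54, 55, 56, 63, 64, 69, 70, 72.
n = 22.
P25: r = 6.25; ranks 6–7 are 20, 22; interpolating gives 20.5.
P70: r = 15.7; ranks 15–16 are 54, 55; interpolating gives 54.7.
Difference: 54.7 − 20.5 = 34.2.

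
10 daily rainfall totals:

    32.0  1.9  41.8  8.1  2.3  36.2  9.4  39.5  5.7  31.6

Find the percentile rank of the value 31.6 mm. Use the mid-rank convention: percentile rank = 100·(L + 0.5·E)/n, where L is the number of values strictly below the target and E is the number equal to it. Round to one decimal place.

Sorted: 1.9, 2.3, 5.7, 8.1, 9.4, 31.6, 32.0, 36.2, 39.5, 41.8.
Count below 31.6: L = 5; count equal: E = 1; n = 10.
Percentile rank = 100·(5 + 0.5·1)/10 = 100·5.5/10 = 55.

55.0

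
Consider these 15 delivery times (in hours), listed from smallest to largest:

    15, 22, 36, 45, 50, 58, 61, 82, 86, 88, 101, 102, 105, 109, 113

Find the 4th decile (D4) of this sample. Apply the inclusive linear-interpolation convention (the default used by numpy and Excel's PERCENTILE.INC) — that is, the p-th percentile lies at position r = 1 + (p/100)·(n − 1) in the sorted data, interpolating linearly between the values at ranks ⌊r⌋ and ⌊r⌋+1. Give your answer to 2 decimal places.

n = 15.
r = 1 + (40/100)·(15 − 1) = 1 + 5.6 = 6.6.
Rank 6 is 58 and rank 7 is 61.
Interpolate: 58 + 0.6·(61 − 58) = 58 + 0.6·3 = 59.8.

59.80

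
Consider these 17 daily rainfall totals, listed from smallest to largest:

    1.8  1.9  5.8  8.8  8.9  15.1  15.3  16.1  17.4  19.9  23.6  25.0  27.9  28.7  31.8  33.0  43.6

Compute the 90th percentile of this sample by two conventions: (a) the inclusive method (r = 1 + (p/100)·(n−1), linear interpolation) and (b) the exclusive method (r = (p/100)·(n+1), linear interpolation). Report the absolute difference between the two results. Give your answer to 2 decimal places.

n = 17.
(a) r = 15.4; between ranks 15 (31.8) and 16 (33.0): 32.28.
(b) r = 16.2; between ranks 16 (33.0) and 17 (43.6): 35.12.
|32.28 − 35.12| = 2.84.

2.84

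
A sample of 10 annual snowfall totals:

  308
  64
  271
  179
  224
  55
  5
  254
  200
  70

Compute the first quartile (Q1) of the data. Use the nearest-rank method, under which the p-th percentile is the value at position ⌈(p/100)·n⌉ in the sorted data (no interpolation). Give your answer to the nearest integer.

64

Sorted: 5, 55, 64, 70, 179, 200, 224, 254, 271, 308.
n = 10.
Position = ⌈25/100 · 10⌉ = ⌈2.5⌉ = 3.
The value at rank 3 is 64.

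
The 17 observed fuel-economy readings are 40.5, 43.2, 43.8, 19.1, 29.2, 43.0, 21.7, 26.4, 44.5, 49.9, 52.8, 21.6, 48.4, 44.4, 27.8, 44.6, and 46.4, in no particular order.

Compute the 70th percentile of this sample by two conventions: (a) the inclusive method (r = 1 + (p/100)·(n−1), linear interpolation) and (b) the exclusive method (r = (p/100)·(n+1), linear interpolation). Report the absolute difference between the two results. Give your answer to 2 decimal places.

Sorted: 19.1, 21.6, 21.7, 26.4, 27.8, 29.2, 40.5, 43.0, 43.2, 43.8, 44.4, 44.5, 44.6, 46.4, 48.4, 49.9, 52.8.
n = 17.
(a) r = 12.2; between ranks 12 (44.5) and 13 (44.6): 44.52.
(b) r = 12.6; between ranks 12 (44.5) and 13 (44.6): 44.56.
|44.52 − 44.56| = 0.04.

0.04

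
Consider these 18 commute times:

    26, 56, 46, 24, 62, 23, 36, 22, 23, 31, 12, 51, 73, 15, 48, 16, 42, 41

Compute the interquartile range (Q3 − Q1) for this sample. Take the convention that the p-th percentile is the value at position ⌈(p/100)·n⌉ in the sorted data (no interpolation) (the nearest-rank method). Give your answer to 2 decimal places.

25.00

Sorted: 12, 15, 16, 22, 23, 23, 24, 26, 31, 36, 41, 42, 46, 48, 51, 56, 62, 73.
n = 18.
P25: rank ⌈25/100·18⌉ = 5 → 23.
P75: rank ⌈75/100·18⌉ = 14 → 48.
Difference: 48 − 23 = 25.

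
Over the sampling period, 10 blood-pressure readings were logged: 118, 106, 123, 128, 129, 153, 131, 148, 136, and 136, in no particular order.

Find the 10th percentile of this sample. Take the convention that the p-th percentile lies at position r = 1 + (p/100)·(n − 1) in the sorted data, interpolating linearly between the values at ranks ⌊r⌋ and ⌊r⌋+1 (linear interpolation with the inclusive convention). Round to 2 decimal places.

116.80

Sorted: 106, 118, 123, 128, 129, 131, 136, 136, 148, 153.
n = 10.
r = 1 + (10/100)·(10 − 1) = 1 + 0.9 = 1.9.
Rank 1 is 106 and rank 2 is 118.
Interpolate: 106 + 0.9·(118 − 106) = 106 + 0.9·12 = 116.8.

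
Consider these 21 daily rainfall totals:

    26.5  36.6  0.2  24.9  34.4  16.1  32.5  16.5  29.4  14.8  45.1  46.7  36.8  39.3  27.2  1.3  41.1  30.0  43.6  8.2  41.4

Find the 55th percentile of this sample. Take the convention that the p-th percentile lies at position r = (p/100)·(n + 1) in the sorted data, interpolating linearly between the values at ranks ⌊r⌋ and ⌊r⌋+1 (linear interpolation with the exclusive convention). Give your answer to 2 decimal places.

32.69

Sorted: 0.2, 1.3, 8.2, 14.8, 16.1, 16.5, 24.9, 26.5, 27.2, 29.4, 30.0, 32.5, 34.4, 36.6, 36.8, 39.3, 41.1, 41.4, 43.6, 45.1, 46.7.
n = 21.
r = (55/100)·(21 + 1) = 12.1.
Rank 12 is 32.5 and rank 13 is 34.4.
Interpolate: 32.5 + 0.1·(34.4 − 32.5) = 32.5 + 0.1·1.9 = 32.69.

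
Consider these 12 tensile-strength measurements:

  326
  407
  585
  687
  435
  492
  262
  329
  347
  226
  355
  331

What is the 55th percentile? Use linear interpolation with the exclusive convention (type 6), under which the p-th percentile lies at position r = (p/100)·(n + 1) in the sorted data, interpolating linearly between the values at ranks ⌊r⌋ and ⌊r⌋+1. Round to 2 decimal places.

Sorted: 226, 262, 326, 329, 331, 347, 355, 407, 435, 492, 585, 687.
n = 12.
r = (55/100)·(12 + 1) = 7.15.
Rank 7 is 355 and rank 8 is 407.
Interpolate: 355 + 0.15·(407 − 355) = 355 + 0.15·52 = 362.8.

362.80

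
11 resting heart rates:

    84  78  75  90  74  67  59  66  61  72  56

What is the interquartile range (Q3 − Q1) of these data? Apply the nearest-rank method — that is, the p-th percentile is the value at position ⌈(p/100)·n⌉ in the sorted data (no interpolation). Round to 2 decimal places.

17.00

Sorted: 56, 59, 61, 66, 67, 72, 74, 75, 78, 84, 90.
n = 11.
P25: rank ⌈25/100·11⌉ = 3 → 61.
P75: rank ⌈75/100·11⌉ = 9 → 78.
Difference: 78 − 61 = 17.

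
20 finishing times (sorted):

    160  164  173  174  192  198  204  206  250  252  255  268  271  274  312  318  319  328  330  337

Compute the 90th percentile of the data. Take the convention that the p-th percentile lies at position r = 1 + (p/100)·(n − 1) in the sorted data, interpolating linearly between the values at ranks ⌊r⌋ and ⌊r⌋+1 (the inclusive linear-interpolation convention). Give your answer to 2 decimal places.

328.20

n = 20.
r = 1 + (90/100)·(20 − 1) = 1 + 17.1 = 18.1.
Rank 18 is 328 and rank 19 is 330.
Interpolate: 328 + 0.1·(330 − 328) = 328 + 0.1·2 = 328.2.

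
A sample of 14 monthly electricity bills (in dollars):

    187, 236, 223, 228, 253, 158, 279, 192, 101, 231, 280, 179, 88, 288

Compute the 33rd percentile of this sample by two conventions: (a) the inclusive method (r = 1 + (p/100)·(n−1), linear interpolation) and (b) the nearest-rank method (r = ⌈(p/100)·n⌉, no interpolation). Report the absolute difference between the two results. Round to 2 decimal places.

Sorted: 88, 101, 158, 179, 187, 192, 223, 228, 231, 236, 253, 279, 280, 288.
n = 14.
(a) r = 5.29; between ranks 5 (187) and 6 (192): 188.45.
(b) the nearest-rank method: rank 5 → 187.
|188.45 − 187| = 1.45.

1.45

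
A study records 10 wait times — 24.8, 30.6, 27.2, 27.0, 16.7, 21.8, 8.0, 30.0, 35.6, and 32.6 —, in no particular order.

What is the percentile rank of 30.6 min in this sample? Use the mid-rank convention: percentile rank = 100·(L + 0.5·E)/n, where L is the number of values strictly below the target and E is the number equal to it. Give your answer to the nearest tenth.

75.0

Sorted: 8.0, 16.7, 21.8, 24.8, 27.0, 27.2, 30.0, 30.6, 32.6, 35.6.
Count below 30.6: L = 7; count equal: E = 1; n = 10.
Percentile rank = 100·(7 + 0.5·1)/10 = 100·7.5/10 = 75.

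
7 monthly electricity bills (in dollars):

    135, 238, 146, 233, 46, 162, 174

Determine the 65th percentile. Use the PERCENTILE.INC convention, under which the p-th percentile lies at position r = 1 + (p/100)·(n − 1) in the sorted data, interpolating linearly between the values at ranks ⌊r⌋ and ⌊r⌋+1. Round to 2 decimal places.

172.80

Sorted: 46, 135, 146, 162, 174, 233, 238.
n = 7.
r = 1 + (65/100)·(7 − 1) = 1 + 3.9 = 4.9.
Rank 4 is 162 and rank 5 is 174.
Interpolate: 162 + 0.9·(174 − 162) = 162 + 0.9·12 = 172.8.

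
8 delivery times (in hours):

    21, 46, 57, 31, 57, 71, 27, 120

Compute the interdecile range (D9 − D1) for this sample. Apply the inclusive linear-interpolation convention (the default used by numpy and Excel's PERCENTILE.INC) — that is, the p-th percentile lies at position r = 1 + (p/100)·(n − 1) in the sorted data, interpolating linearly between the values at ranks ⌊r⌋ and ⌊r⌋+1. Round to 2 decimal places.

60.50

Sorted: 21, 27, 31, 46, 57, 57, 71, 120.
n = 8.
P10: r = 1.7; ranks 1–2 are 21, 27; interpolating gives 25.2.
P90: r = 7.3; ranks 7–8 are 71, 120; interpolating gives 85.7.
Difference: 85.7 − 25.2 = 60.5.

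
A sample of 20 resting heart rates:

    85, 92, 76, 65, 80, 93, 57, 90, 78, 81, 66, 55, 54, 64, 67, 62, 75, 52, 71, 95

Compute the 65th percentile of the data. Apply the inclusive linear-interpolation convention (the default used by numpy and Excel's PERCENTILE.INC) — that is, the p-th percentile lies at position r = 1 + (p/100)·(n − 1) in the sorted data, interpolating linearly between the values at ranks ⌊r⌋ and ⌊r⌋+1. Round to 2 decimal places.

78.70

Sorted: 52, 54, 55, 57, 62, 64, 65, 66, 67, 71, 75, 76, 78, 80, 81, 85, 90, 92, 93, 95.
n = 20.
r = 1 + (65/100)·(20 − 1) = 1 + 12.35 = 13.35.
Rank 13 is 78 and rank 14 is 80.
Interpolate: 78 + 0.35·(80 − 78) = 78 + 0.35·2 = 78.7.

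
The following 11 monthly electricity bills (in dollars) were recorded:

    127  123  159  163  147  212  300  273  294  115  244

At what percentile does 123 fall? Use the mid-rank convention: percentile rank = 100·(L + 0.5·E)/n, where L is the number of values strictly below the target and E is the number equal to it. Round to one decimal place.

13.6

Sorted: 115, 123, 127, 147, 159, 163, 212, 244, 273, 294, 300.
Count below 123: L = 1; count equal: E = 1; n = 11.
Percentile rank = 100·(1 + 0.5·1)/11 = 100·1.5/11 = 13.64.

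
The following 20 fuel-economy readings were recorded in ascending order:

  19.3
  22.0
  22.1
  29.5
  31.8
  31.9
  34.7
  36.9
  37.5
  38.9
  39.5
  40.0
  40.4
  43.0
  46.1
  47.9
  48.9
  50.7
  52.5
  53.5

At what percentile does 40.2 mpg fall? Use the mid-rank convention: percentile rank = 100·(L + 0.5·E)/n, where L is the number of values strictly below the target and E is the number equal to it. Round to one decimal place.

60.0

Count below 40.2: L = 12; count equal: E = 0; n = 20.
Percentile rank = 100·(12 + 0.5·0)/20 = 100·12/20 = 60.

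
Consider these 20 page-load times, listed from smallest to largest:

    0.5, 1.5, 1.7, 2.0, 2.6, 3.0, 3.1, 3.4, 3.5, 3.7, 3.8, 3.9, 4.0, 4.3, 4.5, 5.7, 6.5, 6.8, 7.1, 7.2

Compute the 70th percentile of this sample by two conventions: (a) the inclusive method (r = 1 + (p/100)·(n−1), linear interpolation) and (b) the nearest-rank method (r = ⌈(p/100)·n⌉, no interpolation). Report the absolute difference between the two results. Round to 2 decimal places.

0.06

n = 20.
(a) r = 14.3; between ranks 14 (4.3) and 15 (4.5): 4.36.
(b) the nearest-rank method: rank 14 → 4.3.
|4.36 − 4.3| = 0.06.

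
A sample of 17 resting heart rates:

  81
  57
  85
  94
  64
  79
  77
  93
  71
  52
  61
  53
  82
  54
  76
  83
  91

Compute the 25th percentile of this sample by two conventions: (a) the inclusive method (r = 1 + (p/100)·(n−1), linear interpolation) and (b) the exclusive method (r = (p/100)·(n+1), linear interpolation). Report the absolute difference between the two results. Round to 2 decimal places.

Sorted: 52, 53, 54, 57, 61, 64, 71, 76, 77, 79, 81, 82, 83, 85, 91, 93, 94.
n = 17.
(a) r = 5 → value at rank 5 = 61.
(b) r = 4.5; between ranks 4 (57) and 5 (61): 59.
|61 − 59| = 2.

2.00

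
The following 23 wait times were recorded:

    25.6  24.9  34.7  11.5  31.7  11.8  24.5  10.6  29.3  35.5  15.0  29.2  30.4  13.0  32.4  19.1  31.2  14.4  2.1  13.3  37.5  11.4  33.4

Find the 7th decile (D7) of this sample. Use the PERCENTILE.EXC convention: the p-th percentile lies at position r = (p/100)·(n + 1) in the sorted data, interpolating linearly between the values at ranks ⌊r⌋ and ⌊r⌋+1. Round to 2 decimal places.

Sorted: 2.1, 10.6, 11.4, 11.5, 11.8, 13.0, 13.3, 14.4, 15.0, 19.1, 24.5, 24.9, 25.6, 29.2, 29.3, 30.4, 31.2, 31.7, 32.4, 33.4, 34.7, 35.5, 37.5.
n = 23.
r = (70/100)·(23 + 1) = 16.8.
Rank 16 is 30.4 and rank 17 is 31.2.
Interpolate: 30.4 + 0.8·(31.2 − 30.4) = 30.4 + 0.8·0.8 = 31.04.

31.04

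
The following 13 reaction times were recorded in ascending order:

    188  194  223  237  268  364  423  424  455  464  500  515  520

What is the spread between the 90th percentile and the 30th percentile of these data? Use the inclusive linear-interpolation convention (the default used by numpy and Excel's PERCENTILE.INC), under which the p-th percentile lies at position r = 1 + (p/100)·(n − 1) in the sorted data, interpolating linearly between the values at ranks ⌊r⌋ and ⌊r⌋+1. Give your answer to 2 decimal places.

256.40

n = 13.
P30: r = 4.6; ranks 4–5 are 237, 268; interpolating gives 255.6.
P90: r = 11.8; ranks 11–12 are 500, 515; interpolating gives 512.
Difference: 512 − 255.6 = 256.4.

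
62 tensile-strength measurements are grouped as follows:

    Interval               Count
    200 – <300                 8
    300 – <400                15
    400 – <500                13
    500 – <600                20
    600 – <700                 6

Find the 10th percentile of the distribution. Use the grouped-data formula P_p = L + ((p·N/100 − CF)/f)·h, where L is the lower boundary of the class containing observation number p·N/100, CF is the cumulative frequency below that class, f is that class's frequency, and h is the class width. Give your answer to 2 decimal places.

277.50

N = 62; target position k = 10/100 · 62 = 6.2.
Cumulative frequencies: 8, 23, 36, 56, 62.
Observation 6.2 falls in the class 200 – <300.
L = 200, CF = 0, f = 8, h = 100.
P10 = 200 + ((6.2 − 0)/8)·100 = 200 + 77.5 = 277.5.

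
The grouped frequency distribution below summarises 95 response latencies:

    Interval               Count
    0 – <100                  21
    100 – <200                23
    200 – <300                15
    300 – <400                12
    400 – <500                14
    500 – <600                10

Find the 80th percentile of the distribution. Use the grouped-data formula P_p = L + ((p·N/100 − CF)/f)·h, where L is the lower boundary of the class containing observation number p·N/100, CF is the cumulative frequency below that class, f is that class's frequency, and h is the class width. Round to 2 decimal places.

435.71

N = 95; target position k = 80/100 · 95 = 76.
Cumulative frequencies: 21, 44, 59, 71, 85, 95.
Observation 76 falls in the class 400 – <500.
L = 400, CF = 71, f = 14, h = 100.
P80 = 400 + ((76 − 71)/14)·100 = 400 + 35.7143 = 435.714.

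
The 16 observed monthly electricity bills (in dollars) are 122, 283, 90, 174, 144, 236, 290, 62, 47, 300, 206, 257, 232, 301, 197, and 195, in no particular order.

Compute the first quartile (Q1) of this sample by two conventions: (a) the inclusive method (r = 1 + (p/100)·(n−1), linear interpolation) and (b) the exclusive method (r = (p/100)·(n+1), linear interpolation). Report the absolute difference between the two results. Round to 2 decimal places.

Sorted: 47, 62, 90, 122, 144, 174, 195, 197, 206, 232, 236, 257, 283, 290, 300, 301.
n = 16.
(a) r = 4.75; between ranks 4 (122) and 5 (144): 138.5.
(b) r = 4.25; between ranks 4 (122) and 5 (144): 127.5.
|138.5 − 127.5| = 11.

11.00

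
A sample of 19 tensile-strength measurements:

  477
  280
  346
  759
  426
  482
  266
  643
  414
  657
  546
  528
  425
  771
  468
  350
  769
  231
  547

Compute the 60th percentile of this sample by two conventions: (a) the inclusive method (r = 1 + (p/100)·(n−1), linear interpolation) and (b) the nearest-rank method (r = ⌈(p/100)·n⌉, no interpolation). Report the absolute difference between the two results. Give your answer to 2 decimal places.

Sorted: 231, 266, 280, 346, 350, 414, 425, 426, 468, 477, 482, 528, 546, 547, 643, 657, 759, 769, 771.
n = 19.
(a) r = 11.8; between ranks 11 (482) and 12 (528): 518.8.
(b) the nearest-rank method: rank 12 → 528.
|518.8 − 528| = 9.2.

9.20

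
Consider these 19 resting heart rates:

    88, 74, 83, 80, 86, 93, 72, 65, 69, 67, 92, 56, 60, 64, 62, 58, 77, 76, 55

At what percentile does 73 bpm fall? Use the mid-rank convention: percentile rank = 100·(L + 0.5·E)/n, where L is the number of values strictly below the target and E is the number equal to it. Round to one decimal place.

52.6

Sorted: 55, 56, 58, 60, 62, 64, 65, 67, 69, 72, 74, 76, 77, 80, 83, 86, 88, 92, 93.
Count below 73: L = 10; count equal: E = 0; n = 19.
Percentile rank = 100·(10 + 0.5·0)/19 = 100·10/19 = 52.63.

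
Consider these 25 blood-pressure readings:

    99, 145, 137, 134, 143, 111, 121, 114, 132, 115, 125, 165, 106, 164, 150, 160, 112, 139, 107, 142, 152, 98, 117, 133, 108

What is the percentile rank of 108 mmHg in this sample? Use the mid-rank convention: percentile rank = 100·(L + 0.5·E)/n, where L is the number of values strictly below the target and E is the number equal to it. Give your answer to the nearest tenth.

Sorted: 98, 99, 106, 107, 108, 111, 112, 114, 115, 117, 121, 125, 132, 133, 134, 137, 139, 142, 143, 145, 150, 152, 160, 164, 165.
Count below 108: L = 4; count equal: E = 1; n = 25.
Percentile rank = 100·(4 + 0.5·1)/25 = 100·4.5/25 = 18.

18.0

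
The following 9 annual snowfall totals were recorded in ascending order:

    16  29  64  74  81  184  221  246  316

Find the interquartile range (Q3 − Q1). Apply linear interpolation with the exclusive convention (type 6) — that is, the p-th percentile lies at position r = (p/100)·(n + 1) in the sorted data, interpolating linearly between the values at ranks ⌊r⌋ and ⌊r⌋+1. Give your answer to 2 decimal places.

187.00

n = 9.
P25: r = 2.5; ranks 2–3 are 29, 64; interpolating gives 46.5.
P75: r = 7.5; ranks 7–8 are 221, 246; interpolating gives 233.5.
Difference: 233.5 − 46.5 = 187.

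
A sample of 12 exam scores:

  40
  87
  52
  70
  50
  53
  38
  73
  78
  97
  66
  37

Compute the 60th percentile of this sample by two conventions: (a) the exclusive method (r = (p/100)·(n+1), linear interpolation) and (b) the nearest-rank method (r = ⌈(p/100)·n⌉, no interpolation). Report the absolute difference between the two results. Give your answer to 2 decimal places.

Sorted: 37, 38, 40, 50, 52, 53, 66, 70, 73, 78, 87, 97.
n = 12.
(a) r = 7.8; between ranks 7 (66) and 8 (70): 69.2.
(b) the nearest-rank method: rank 8 → 70.
|69.2 − 70| = 0.8.

0.80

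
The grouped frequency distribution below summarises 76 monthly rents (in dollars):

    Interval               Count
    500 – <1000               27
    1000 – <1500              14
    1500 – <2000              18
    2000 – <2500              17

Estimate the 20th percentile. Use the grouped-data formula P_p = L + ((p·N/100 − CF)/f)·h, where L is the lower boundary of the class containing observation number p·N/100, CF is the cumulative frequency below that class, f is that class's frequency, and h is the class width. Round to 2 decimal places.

N = 76; target position k = 20/100 · 76 = 15.2.
Cumulative frequencies: 27, 41, 59, 76.
Observation 15.2 falls in the class 500 – <1000.
L = 500, CF = 0, f = 27, h = 500.
P20 = 500 + ((15.2 − 0)/27)·500 = 500 + 281.481 = 781.481.

781.48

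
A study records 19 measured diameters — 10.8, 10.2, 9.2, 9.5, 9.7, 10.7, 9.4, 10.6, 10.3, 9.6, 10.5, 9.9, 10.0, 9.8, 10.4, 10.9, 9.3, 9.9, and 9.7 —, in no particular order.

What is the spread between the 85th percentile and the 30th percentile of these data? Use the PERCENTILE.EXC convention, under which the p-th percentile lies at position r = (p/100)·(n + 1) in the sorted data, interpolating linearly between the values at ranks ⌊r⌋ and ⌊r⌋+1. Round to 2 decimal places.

1.00

Sorted: 9.2, 9.3, 9.4, 9.5, 9.6, 9.7, 9.7, 9.8, 9.9, 9.9, 10.0, 10.2, 10.3, 10.4, 10.5, 10.6, 10.7, 10.8, 10.9.
n = 19.
P30: r = 6 (integer) → 9.7.
P85: r = 17 (integer) → 10.7.
Difference: 10.7 − 9.7 = 1.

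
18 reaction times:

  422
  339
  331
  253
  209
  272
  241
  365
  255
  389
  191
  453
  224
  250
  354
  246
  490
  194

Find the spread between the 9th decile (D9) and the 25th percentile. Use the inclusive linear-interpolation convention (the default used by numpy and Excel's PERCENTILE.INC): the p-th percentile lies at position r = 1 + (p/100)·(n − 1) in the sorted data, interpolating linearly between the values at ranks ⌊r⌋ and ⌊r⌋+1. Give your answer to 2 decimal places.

Sorted: 191, 194, 209, 224, 241, 246, 250, 253, 255, 272, 331, 339, 354, 365, 389, 422, 453, 490.
n = 18.
P25: r = 5.25; ranks 5–6 are 241, 246; interpolating gives 242.25.
P90: r = 16.3; ranks 16–17 are 422, 453; interpolating gives 431.3.
Difference: 431.3 − 242.25 = 189.05.

189.05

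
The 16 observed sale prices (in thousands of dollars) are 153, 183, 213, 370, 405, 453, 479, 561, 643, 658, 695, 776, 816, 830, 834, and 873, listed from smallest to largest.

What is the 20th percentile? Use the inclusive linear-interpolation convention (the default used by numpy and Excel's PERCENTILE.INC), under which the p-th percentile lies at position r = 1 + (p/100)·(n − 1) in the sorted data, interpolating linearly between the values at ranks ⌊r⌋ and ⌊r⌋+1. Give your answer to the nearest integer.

n = 16.
r = 1 + (20/100)·(16 − 1) = 1 + 3 = 4.
r is an integer, so P20 is the value at rank 4: 370.

370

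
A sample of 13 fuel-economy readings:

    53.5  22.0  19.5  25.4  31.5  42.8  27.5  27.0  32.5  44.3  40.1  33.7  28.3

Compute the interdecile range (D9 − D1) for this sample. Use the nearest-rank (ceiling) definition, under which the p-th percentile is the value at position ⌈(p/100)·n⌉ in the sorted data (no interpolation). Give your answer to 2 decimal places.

22.30

Sorted: 19.5, 22.0, 25.4, 27.0, 27.5, 28.3, 31.5, 32.5, 33.7, 40.1, 42.8, 44.3, 53.5.
n = 13.
P10: rank ⌈10/100·13⌉ = 2 → 22.
P90: rank ⌈90/100·13⌉ = 12 → 44.3.
Difference: 44.3 − 22 = 22.3.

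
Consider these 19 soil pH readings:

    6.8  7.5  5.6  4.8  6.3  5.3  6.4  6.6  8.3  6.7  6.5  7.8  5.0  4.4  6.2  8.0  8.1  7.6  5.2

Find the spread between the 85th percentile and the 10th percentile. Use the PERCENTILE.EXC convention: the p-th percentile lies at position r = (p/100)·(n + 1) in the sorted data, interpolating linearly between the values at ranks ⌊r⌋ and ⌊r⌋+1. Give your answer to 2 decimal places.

Sorted: 4.4, 4.8, 5.0, 5.2, 5.3, 5.6, 6.2, 6.3, 6.4, 6.5, 6.6, 6.7, 6.8, 7.5, 7.6, 7.8, 8.0, 8.1, 8.3.
n = 19.
P10: r = 2 (integer) → 4.8.
P85: r = 17 (integer) → 8.
Difference: 8 − 4.8 = 3.2.

3.20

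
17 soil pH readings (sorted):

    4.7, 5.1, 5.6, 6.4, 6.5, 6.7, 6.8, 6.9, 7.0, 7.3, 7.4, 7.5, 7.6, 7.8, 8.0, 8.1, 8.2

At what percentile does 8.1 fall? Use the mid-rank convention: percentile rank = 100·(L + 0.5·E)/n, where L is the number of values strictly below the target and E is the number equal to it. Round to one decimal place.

91.2

Count below 8.1: L = 15; count equal: E = 1; n = 17.
Percentile rank = 100·(15 + 0.5·1)/17 = 100·15.5/17 = 91.18.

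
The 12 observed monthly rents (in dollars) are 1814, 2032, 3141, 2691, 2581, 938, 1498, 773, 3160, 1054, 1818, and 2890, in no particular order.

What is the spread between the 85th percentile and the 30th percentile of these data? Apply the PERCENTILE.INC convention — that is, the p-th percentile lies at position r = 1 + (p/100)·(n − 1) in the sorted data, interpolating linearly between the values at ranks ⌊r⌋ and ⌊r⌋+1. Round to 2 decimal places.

Sorted: 773, 938, 1054, 1498, 1814, 1818, 2032, 2581, 2691, 2890, 3141, 3160.
n = 12.
P30: r = 4.3; ranks 4–5 are 1498, 1814; interpolating gives 1592.8.
P85: r = 10.35; ranks 10–11 are 2890, 3141; interpolating gives 2977.85.
Difference: 2977.85 − 1592.8 = 1385.05.

1385.05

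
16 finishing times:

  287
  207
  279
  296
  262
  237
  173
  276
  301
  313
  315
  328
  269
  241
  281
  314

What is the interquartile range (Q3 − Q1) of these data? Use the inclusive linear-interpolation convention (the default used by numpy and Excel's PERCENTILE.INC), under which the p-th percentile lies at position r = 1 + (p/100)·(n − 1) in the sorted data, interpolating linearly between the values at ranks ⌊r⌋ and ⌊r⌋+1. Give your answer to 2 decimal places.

Sorted: 173, 207, 237, 241, 262, 269, 276, 279, 281, 287, 296, 301, 313, 314, 315, 328.
n = 16.
P25: r = 4.75; ranks 4–5 are 241, 262; interpolating gives 256.75.
P75: r = 12.25; ranks 12–13 are 301, 313; interpolating gives 304.
Difference: 304 − 256.75 = 47.25.

47.25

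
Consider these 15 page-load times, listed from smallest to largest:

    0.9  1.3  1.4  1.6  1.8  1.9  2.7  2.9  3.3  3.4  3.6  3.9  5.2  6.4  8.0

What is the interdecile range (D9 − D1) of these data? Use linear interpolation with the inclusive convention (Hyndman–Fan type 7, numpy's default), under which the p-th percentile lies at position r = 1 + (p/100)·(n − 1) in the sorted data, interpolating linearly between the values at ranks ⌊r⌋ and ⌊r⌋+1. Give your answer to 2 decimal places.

n = 15.
P10: r = 2.4; ranks 2–3 are 1.3, 1.4; interpolating gives 1.34.
P90: r = 13.6; ranks 13–14 are 5.2, 6.4; interpolating gives 5.92.
Difference: 5.92 − 1.34 = 4.58.

4.58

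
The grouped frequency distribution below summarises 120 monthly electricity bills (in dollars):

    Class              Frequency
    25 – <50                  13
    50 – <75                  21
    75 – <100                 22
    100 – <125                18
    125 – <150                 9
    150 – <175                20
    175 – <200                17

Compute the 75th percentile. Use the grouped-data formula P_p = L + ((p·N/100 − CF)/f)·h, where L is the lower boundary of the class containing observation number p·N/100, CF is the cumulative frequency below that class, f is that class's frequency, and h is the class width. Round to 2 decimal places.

158.75

N = 120; target position k = 75/100 · 120 = 90.
Cumulative frequencies: 13, 34, 56, 74, 83, 103, 120.
Observation 90 falls in the class 150 – <175.
L = 150, CF = 83, f = 20, h = 25.
P75 = 150 + ((90 − 83)/20)·25 = 150 + 8.75 = 158.75.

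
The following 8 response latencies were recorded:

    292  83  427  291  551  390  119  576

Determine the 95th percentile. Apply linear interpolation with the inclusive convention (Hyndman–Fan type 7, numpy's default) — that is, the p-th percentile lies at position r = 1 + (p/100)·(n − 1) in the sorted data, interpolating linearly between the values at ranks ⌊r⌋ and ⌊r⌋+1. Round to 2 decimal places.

Sorted: 83, 119, 291, 292, 390, 427, 551, 576.
n = 8.
r = 1 + (95/100)·(8 − 1) = 1 + 6.65 = 7.65.
Rank 7 is 551 and rank 8 is 576.
Interpolate: 551 + 0.65·(576 − 551) = 551 + 0.65·25 = 567.25.

567.25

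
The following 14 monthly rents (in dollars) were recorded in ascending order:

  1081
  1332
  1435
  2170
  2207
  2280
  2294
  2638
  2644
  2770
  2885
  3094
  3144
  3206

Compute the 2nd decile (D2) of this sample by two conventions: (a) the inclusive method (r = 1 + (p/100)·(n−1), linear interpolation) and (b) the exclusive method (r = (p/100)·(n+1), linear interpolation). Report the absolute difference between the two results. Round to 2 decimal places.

441.00

n = 14.
(a) r = 3.6; between ranks 3 (1435) and 4 (2170): 1876.
(b) r = 3 → value at rank 3 = 1435.
|1876 − 1435| = 441.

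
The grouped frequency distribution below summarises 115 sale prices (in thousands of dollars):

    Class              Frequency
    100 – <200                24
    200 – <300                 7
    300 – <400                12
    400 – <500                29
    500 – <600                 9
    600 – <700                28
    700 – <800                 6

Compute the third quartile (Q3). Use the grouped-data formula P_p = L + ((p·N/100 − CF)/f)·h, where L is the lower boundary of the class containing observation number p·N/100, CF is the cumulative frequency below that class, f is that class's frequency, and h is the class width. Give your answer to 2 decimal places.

618.75

N = 115; target position k = 75/100 · 115 = 86.25.
Cumulative frequencies: 24, 31, 43, 72, 81, 109, 115.
Observation 86.25 falls in the class 600 – <700.
L = 600, CF = 81, f = 28, h = 100.
P75 = 600 + ((86.25 − 81)/28)·100 = 600 + 18.75 = 618.75.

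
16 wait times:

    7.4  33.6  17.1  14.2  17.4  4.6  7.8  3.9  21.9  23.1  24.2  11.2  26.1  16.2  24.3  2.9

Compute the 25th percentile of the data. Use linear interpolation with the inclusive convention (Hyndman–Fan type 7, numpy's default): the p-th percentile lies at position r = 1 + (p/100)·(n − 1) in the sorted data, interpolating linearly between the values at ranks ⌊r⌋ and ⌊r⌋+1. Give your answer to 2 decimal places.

Sorted: 2.9, 3.9, 4.6, 7.4, 7.8, 11.2, 14.2, 16.2, 17.1, 17.4, 21.9, 23.1, 24.2, 24.3, 26.1, 33.6.
n = 16.
r = 1 + (25/100)·(16 − 1) = 1 + 3.75 = 4.75.
Rank 4 is 7.4 and rank 5 is 7.8.
Interpolate: 7.4 + 0.75·(7.8 − 7.4) = 7.4 + 0.75·0.4 = 7.7.

7.70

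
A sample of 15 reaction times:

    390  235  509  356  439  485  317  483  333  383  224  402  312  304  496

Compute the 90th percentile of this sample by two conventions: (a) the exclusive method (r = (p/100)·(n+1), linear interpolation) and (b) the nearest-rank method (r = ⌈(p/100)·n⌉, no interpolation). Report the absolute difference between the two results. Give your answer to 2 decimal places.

Sorted: 224, 235, 304, 312, 317, 333, 356, 383, 390, 402, 439, 483, 485, 496, 509.
n = 15.
(a) r = 14.4; between ranks 14 (496) and 15 (509): 501.2.
(b) the nearest-rank method: rank 14 → 496.
|501.2 − 496| = 5.2.

5.20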